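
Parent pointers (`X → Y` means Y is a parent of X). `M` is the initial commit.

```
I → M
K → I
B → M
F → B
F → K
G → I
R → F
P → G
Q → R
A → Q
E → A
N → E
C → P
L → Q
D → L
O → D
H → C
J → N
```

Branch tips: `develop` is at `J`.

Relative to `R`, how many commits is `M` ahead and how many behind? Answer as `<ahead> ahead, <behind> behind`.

Reachable from M: {M}.
Reachable from R: {B, F, I, K, M, R}.
Only in M's history (ahead): {} — 0.
Only in R's history (behind): {B, F, I, K, R} — 5.

0 ahead, 5 behind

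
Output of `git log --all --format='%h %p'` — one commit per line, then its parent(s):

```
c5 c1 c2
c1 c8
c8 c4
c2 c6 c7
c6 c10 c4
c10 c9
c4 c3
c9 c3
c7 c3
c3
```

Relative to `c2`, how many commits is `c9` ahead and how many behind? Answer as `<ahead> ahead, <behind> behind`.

0 ahead, 5 behind

Reachable from c9: {c3, c9}.
Reachable from c2: {c10, c2, c3, c4, c6, c7, c9}.
Only in c9's history (ahead): {} — 0.
Only in c2's history (behind): {c10, c2, c4, c6, c7} — 5.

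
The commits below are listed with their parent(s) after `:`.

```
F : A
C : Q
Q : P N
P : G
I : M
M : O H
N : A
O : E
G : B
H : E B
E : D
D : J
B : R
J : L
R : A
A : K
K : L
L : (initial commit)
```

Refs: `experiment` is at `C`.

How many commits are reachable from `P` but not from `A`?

4

Reachable from P: {A, B, G, K, L, P, R}.
Reachable from A: {A, K, L}.
In P's history but not A's: {B, G, P, R} — 4 commits.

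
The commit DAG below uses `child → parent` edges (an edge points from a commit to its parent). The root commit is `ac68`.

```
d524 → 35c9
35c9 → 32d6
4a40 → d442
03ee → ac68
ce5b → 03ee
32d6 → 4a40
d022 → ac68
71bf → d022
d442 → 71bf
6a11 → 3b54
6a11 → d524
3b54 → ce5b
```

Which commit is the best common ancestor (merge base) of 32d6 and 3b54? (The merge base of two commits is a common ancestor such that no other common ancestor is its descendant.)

ac68

Ancestors of 32d6: {32d6, 4a40, 71bf, ac68, d022, d442}.
Ancestors of 3b54: {03ee, 3b54, ac68, ce5b}.
Common ancestors: {ac68}.
The only common ancestor is ac68, so it is the merge base.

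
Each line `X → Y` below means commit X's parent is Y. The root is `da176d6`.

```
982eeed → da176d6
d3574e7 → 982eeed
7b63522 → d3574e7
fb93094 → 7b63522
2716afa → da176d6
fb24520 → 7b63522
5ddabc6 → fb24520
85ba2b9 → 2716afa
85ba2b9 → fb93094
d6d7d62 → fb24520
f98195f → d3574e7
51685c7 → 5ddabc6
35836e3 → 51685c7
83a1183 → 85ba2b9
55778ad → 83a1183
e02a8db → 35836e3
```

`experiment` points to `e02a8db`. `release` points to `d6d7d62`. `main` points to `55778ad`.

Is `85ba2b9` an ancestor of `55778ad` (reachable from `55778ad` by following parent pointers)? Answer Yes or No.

Ancestors of 55778ad (commits reachable by following parents): {2716afa, 55778ad, 7b63522, 83a1183, 85ba2b9, 982eeed, d3574e7, da176d6, fb93094}.
85ba2b9 is in that set, so it is an ancestor of 55778ad.

Yes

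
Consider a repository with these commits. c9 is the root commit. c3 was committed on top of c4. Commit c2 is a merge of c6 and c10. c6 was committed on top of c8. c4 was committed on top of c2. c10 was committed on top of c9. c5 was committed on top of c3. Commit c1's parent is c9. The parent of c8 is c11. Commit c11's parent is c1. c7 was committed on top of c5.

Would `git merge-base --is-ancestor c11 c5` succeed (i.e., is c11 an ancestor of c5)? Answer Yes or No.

Yes

Ancestors of c5 (commits reachable by following parents): {c1, c10, c11, c2, c3, c4, c5, c6, c8, c9}.
c11 is in that set, so it is an ancestor of c5.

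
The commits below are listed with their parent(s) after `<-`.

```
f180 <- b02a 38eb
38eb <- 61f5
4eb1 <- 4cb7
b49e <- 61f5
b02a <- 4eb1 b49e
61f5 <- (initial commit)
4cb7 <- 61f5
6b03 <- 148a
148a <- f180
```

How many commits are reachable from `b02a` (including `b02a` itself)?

5

Walking parent pointers from b02a: reachable set = {4cb7, 4eb1, 61f5, b02a, b49e}.
That is 5 commits.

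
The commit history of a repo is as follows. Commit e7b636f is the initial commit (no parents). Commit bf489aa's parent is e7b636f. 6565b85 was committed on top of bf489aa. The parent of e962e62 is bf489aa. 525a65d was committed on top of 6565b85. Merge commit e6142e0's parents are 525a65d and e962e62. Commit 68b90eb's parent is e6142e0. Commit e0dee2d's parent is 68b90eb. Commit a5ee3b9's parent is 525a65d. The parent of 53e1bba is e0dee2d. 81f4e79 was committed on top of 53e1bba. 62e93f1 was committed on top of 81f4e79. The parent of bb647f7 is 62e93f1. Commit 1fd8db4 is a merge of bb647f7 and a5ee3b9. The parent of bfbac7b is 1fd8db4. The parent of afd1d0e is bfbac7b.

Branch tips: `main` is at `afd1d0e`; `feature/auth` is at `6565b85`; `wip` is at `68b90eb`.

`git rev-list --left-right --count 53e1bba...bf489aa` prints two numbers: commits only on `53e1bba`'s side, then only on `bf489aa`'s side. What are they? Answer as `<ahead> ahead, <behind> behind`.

Reachable from 53e1bba: {525a65d, 53e1bba, 6565b85, 68b90eb, bf489aa, e0dee2d, e6142e0, e7b636f, e962e62}.
Reachable from bf489aa: {bf489aa, e7b636f}.
Only in 53e1bba's history (ahead): {525a65d, 53e1bba, 6565b85, 68b90eb, e0dee2d, e6142e0, e962e62} — 7.
Only in bf489aa's history (behind): {} — 0.

7 ahead, 0 behind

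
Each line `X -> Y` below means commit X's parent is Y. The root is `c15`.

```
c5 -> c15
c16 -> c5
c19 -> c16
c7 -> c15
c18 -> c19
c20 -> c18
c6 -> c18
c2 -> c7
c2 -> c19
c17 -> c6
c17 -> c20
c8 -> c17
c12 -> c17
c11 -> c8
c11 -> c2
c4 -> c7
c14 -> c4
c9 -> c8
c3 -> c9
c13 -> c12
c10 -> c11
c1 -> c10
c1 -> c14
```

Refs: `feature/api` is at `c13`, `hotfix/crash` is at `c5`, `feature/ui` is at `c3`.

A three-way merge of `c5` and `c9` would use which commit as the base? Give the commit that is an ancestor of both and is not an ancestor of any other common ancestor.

c5

Ancestors of c5: {c15, c5}.
Ancestors of c9: {c15, c16, c17, c18, c19, c20, c5, c6, c8, c9}.
Common ancestors: {c15, c5}.
Among these, c5 is not an ancestor of any other common ancestor — it is the merge base.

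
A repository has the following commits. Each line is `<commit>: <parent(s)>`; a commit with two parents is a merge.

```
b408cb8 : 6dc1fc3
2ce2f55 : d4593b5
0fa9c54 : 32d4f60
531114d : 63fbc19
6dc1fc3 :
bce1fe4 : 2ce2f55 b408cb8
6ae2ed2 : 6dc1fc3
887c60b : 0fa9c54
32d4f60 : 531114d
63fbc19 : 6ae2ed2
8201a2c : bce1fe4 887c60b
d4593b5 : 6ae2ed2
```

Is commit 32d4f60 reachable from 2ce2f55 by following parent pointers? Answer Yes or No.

Ancestors of 2ce2f55: {2ce2f55, 6ae2ed2, 6dc1fc3, d4593b5}.
32d4f60 is not in that set, so it is not an ancestor of 2ce2f55.

No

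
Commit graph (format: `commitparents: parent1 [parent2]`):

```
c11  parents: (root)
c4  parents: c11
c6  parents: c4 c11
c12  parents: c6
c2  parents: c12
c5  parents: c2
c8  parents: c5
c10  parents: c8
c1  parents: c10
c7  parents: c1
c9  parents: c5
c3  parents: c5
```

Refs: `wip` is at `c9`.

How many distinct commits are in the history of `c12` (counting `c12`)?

4

Walking parent pointers from c12: reachable set = {c11, c12, c4, c6}.
That is 4 commits.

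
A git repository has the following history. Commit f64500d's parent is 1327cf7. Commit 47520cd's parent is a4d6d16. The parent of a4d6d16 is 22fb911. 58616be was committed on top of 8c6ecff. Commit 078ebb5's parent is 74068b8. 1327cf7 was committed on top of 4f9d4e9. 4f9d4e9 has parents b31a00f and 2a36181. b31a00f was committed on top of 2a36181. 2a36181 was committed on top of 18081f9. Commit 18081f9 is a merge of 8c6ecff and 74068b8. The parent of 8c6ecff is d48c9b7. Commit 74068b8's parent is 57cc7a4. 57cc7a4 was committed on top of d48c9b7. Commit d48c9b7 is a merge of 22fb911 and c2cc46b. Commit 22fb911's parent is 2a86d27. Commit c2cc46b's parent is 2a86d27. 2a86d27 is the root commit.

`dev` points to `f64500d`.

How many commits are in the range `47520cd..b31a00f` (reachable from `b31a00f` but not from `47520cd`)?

8

Reachable from b31a00f: {18081f9, 22fb911, 2a36181, 2a86d27, 57cc7a4, 74068b8, 8c6ecff, b31a00f, c2cc46b, d48c9b7}.
Reachable from 47520cd: {22fb911, 2a86d27, 47520cd, a4d6d16}.
In b31a00f's history but not 47520cd's: {18081f9, 2a36181, 57cc7a4, 74068b8, 8c6ecff, b31a00f, c2cc46b, d48c9b7} — 8 commits.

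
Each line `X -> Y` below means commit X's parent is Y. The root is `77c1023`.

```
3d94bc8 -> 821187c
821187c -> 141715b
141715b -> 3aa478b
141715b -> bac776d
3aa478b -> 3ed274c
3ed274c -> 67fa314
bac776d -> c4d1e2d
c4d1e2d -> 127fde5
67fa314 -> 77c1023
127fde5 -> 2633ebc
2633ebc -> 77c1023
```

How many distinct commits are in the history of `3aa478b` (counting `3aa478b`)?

Walking parent pointers from 3aa478b: reachable set = {3aa478b, 3ed274c, 67fa314, 77c1023}.
That is 4 commits.

4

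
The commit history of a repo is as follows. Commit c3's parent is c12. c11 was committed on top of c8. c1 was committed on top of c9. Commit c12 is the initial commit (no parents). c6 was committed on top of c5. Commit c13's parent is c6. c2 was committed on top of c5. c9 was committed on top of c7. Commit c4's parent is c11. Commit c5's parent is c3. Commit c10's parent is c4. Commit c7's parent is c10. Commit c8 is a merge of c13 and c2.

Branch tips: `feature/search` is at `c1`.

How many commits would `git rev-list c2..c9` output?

8

Reachable from c9: {c10, c11, c12, c13, c2, c3, c4, c5, c6, c7, c8, c9}.
Reachable from c2: {c12, c2, c3, c5}.
In c9's history but not c2's: {c10, c11, c13, c4, c6, c7, c8, c9} — 8 commits.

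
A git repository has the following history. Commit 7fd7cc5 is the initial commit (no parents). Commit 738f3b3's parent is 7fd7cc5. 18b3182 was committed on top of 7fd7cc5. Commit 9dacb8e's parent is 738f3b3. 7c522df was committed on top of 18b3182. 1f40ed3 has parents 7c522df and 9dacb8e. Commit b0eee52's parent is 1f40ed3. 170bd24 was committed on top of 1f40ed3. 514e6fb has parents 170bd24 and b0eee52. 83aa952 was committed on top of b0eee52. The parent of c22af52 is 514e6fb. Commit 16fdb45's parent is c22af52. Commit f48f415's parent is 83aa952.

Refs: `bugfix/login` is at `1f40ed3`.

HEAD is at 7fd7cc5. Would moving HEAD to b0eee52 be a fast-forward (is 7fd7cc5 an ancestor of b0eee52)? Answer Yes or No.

Yes

A fast-forward from 7fd7cc5 to b0eee52 is possible iff 7fd7cc5 is an ancestor of b0eee52.
Ancestors of b0eee52: {18b3182, 1f40ed3, 738f3b3, 7c522df, 7fd7cc5, 9dacb8e, b0eee52}.
7fd7cc5 is among them, so fast-forward is possible.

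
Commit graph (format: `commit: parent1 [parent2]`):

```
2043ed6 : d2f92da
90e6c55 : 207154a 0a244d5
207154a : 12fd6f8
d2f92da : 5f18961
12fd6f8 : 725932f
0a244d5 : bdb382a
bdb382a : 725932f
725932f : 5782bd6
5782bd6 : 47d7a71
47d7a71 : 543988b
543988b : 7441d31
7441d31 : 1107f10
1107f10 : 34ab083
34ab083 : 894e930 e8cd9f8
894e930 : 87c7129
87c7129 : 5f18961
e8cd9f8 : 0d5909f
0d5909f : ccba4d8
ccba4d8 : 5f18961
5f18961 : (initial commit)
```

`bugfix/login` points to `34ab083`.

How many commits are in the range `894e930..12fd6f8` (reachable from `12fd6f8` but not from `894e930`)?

11

Reachable from 12fd6f8: {0d5909f, 1107f10, 12fd6f8, 34ab083, 47d7a71, 543988b, 5782bd6, 5f18961, 725932f, 7441d31, 87c7129, 894e930, ccba4d8, e8cd9f8}.
Reachable from 894e930: {5f18961, 87c7129, 894e930}.
In 12fd6f8's history but not 894e930's: {0d5909f, 1107f10, 12fd6f8, 34ab083, 47d7a71, 543988b, 5782bd6, 725932f, 7441d31, ccba4d8, e8cd9f8} — 11 commits.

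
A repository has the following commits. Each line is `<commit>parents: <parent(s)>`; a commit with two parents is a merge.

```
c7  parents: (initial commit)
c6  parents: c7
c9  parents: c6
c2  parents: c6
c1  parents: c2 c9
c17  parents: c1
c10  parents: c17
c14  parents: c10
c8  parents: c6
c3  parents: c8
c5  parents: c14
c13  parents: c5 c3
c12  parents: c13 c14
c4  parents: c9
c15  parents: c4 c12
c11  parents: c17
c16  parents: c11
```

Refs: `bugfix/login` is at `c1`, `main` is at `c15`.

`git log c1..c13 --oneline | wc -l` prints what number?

7

Reachable from c13: {c1, c10, c13, c14, c17, c2, c3, c5, c6, c7, c8, c9}.
Reachable from c1: {c1, c2, c6, c7, c9}.
In c13's history but not c1's: {c10, c13, c14, c17, c3, c5, c8} — 7 commits.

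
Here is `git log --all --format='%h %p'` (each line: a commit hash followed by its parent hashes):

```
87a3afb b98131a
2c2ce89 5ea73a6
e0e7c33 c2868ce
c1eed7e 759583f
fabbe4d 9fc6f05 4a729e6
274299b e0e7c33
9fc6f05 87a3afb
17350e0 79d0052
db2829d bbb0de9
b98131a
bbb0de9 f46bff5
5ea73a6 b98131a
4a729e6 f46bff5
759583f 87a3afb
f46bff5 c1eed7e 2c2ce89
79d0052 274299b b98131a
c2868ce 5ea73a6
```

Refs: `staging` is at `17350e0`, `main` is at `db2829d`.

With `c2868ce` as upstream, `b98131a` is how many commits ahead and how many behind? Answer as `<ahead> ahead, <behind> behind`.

Reachable from b98131a: {b98131a}.
Reachable from c2868ce: {5ea73a6, b98131a, c2868ce}.
Only in b98131a's history (ahead): {} — 0.
Only in c2868ce's history (behind): {5ea73a6, c2868ce} — 2.

0 ahead, 2 behind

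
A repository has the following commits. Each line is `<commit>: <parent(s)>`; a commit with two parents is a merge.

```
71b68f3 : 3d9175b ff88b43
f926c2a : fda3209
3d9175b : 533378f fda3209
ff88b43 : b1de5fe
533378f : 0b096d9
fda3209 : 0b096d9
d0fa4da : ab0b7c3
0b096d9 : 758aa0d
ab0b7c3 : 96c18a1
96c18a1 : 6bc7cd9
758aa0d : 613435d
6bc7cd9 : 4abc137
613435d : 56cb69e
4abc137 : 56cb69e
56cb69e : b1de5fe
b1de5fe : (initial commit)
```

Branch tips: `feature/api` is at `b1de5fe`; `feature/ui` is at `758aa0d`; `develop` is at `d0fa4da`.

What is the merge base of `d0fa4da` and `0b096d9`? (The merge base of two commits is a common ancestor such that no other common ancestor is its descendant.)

56cb69e

Ancestors of d0fa4da: {4abc137, 56cb69e, 6bc7cd9, 96c18a1, ab0b7c3, b1de5fe, d0fa4da}.
Ancestors of 0b096d9: {0b096d9, 56cb69e, 613435d, 758aa0d, b1de5fe}.
Common ancestors: {56cb69e, b1de5fe}.
Among these, 56cb69e is not an ancestor of any other common ancestor — it is the merge base.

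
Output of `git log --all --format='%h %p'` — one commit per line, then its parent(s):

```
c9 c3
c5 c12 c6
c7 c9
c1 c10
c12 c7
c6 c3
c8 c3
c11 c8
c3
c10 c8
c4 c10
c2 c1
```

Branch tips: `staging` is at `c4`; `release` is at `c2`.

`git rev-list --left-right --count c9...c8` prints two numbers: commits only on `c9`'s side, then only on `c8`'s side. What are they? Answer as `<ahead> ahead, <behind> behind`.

1 ahead, 1 behind

Reachable from c9: {c3, c9}.
Reachable from c8: {c3, c8}.
Only in c9's history (ahead): {c9} — 1.
Only in c8's history (behind): {c8} — 1.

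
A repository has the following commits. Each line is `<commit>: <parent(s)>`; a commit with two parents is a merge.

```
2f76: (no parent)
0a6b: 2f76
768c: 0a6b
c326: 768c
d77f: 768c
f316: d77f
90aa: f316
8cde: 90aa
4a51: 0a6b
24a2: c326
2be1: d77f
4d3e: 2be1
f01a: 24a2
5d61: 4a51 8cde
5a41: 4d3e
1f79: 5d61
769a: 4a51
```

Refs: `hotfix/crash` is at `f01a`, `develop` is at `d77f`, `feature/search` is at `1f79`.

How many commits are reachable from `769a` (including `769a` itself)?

Walking parent pointers from 769a: reachable set = {0a6b, 2f76, 4a51, 769a}.
That is 4 commits.

4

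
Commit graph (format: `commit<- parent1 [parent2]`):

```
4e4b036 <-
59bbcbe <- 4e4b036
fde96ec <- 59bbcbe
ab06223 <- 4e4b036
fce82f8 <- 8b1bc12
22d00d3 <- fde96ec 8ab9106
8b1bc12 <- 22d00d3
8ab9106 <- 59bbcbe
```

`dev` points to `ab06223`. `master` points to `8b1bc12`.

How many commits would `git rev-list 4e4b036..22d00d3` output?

Reachable from 22d00d3: {22d00d3, 4e4b036, 59bbcbe, 8ab9106, fde96ec}.
Reachable from 4e4b036: {4e4b036}.
In 22d00d3's history but not 4e4b036's: {22d00d3, 59bbcbe, 8ab9106, fde96ec} — 4 commits.

4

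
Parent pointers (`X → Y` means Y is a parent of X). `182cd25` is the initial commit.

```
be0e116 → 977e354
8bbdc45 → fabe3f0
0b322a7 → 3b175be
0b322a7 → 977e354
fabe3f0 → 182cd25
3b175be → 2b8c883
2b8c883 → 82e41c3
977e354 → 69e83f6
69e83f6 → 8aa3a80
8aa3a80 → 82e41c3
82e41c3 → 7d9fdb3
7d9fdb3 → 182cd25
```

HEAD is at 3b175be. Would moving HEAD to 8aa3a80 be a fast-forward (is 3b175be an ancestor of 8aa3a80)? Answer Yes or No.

No

A fast-forward from 3b175be to 8aa3a80 is possible iff 3b175be is an ancestor of 8aa3a80.
Ancestors of 8aa3a80: {182cd25, 7d9fdb3, 82e41c3, 8aa3a80}.
3b175be is not among them, so fast-forward is not possible.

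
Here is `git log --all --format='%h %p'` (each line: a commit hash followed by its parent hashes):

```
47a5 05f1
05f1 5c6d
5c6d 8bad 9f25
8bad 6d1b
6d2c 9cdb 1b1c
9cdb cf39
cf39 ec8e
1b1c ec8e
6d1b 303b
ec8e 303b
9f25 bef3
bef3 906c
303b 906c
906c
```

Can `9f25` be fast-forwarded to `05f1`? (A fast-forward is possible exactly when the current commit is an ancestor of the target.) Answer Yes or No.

Yes

A fast-forward from 9f25 to 05f1 is possible iff 9f25 is an ancestor of 05f1.
Ancestors of 05f1: {05f1, 303b, 5c6d, 6d1b, 8bad, 906c, 9f25, bef3}.
9f25 is among them, so fast-forward is possible.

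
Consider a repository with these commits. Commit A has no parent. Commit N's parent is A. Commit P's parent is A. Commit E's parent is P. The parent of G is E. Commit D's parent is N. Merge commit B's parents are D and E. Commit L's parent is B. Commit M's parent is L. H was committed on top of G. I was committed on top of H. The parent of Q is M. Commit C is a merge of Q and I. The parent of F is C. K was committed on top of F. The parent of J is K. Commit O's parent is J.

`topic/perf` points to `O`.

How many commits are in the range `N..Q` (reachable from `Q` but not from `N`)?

7

Reachable from Q: {A, B, D, E, L, M, N, P, Q}.
Reachable from N: {A, N}.
In Q's history but not N's: {B, D, E, L, M, P, Q} — 7 commits.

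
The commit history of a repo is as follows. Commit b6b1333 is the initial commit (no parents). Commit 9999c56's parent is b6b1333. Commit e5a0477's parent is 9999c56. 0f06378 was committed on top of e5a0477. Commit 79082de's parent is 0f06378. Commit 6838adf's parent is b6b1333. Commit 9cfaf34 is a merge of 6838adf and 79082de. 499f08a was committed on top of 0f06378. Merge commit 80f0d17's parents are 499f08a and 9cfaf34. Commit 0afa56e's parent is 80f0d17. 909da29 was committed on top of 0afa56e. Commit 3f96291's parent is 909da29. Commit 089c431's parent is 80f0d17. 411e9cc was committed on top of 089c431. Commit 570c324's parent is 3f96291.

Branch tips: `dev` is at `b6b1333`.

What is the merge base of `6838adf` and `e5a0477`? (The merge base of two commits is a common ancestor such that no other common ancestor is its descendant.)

b6b1333

Ancestors of 6838adf: {6838adf, b6b1333}.
Ancestors of e5a0477: {9999c56, b6b1333, e5a0477}.
Common ancestors: {b6b1333}.
The only common ancestor is b6b1333, so it is the merge base.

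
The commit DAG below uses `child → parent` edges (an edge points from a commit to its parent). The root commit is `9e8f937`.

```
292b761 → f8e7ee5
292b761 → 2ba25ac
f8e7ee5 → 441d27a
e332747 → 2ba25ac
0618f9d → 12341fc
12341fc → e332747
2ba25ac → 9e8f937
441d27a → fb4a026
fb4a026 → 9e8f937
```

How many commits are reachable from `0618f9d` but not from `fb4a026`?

Reachable from 0618f9d: {0618f9d, 12341fc, 2ba25ac, 9e8f937, e332747}.
Reachable from fb4a026: {9e8f937, fb4a026}.
In 0618f9d's history but not fb4a026's: {0618f9d, 12341fc, 2ba25ac, e332747} — 4 commits.

4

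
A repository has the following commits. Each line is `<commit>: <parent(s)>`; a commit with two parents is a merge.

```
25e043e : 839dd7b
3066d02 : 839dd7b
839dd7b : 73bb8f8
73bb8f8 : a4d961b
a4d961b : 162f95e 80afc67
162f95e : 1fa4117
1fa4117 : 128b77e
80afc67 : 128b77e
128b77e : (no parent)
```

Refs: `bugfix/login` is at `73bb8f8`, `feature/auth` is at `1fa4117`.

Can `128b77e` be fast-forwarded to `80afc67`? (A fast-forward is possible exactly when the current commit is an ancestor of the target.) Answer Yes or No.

A fast-forward from 128b77e to 80afc67 is possible iff 128b77e is an ancestor of 80afc67.
Ancestors of 80afc67: {128b77e, 80afc67}.
128b77e is among them, so fast-forward is possible.

Yes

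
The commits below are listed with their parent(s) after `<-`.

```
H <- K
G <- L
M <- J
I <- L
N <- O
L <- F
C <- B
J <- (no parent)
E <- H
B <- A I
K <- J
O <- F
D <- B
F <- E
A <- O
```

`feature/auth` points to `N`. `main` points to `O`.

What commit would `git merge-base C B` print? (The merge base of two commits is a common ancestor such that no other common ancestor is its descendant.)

Ancestors of C: {A, B, C, E, F, H, I, J, K, L, O}.
Ancestors of B: {A, B, E, F, H, I, J, K, L, O}.
Common ancestors: {A, B, E, F, H, I, J, K, L, O}.
Among these, B is not an ancestor of any other common ancestor — it is the merge base.

B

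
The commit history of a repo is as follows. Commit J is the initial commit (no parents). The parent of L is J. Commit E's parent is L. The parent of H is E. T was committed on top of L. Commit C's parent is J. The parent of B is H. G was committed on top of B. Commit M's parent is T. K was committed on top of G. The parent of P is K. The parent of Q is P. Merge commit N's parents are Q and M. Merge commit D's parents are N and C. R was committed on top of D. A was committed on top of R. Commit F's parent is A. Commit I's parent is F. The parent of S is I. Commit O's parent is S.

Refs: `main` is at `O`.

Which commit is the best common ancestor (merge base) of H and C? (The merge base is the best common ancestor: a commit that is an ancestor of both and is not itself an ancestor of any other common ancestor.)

J

Ancestors of H: {E, H, J, L}.
Ancestors of C: {C, J}.
Common ancestors: {J}.
The only common ancestor is J, so it is the merge base.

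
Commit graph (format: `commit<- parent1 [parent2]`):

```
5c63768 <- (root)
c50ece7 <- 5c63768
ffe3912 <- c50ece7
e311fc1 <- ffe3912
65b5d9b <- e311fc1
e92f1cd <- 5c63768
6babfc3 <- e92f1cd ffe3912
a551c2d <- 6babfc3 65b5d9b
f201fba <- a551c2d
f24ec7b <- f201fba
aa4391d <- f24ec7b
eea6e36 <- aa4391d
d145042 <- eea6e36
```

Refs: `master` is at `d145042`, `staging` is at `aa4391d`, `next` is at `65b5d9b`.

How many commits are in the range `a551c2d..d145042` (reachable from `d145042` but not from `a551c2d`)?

Reachable from d145042: {5c63768, 65b5d9b, 6babfc3, a551c2d, aa4391d, c50ece7, d145042, e311fc1, e92f1cd, eea6e36, f201fba, f24ec7b, ffe3912}.
Reachable from a551c2d: {5c63768, 65b5d9b, 6babfc3, a551c2d, c50ece7, e311fc1, e92f1cd, ffe3912}.
In d145042's history but not a551c2d's: {aa4391d, d145042, eea6e36, f201fba, f24ec7b} — 5 commits.

5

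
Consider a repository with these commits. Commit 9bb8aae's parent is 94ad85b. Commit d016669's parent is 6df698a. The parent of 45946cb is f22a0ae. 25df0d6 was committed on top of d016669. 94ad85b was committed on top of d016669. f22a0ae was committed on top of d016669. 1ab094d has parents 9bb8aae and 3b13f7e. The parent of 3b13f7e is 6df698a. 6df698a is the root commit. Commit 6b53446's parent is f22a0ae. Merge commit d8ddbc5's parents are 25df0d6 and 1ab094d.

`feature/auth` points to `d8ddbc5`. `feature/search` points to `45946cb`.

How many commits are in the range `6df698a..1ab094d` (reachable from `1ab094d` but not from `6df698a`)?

5

Reachable from 1ab094d: {1ab094d, 3b13f7e, 6df698a, 94ad85b, 9bb8aae, d016669}.
Reachable from 6df698a: {6df698a}.
In 1ab094d's history but not 6df698a's: {1ab094d, 3b13f7e, 94ad85b, 9bb8aae, d016669} — 5 commits.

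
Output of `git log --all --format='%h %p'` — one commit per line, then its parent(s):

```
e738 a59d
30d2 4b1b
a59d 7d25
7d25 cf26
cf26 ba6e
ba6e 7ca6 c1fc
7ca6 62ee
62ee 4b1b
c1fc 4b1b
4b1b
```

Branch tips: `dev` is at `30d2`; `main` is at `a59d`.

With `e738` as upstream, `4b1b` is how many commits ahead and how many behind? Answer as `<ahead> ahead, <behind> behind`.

0 ahead, 8 behind

Reachable from 4b1b: {4b1b}.
Reachable from e738: {4b1b, 62ee, 7ca6, 7d25, a59d, ba6e, c1fc, cf26, e738}.
Only in 4b1b's history (ahead): {} — 0.
Only in e738's history (behind): {62ee, 7ca6, 7d25, a59d, ba6e, c1fc, cf26, e738} — 8.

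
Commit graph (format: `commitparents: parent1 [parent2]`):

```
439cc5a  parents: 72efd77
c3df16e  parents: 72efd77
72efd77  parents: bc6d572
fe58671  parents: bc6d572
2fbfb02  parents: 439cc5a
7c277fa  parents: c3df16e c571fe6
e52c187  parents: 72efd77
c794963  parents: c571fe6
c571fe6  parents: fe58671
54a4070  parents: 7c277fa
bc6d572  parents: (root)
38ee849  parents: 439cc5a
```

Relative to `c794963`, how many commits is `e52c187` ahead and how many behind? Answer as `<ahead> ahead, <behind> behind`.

2 ahead, 3 behind

Reachable from e52c187: {72efd77, bc6d572, e52c187}.
Reachable from c794963: {bc6d572, c571fe6, c794963, fe58671}.
Only in e52c187's history (ahead): {72efd77, e52c187} — 2.
Only in c794963's history (behind): {c571fe6, c794963, fe58671} — 3.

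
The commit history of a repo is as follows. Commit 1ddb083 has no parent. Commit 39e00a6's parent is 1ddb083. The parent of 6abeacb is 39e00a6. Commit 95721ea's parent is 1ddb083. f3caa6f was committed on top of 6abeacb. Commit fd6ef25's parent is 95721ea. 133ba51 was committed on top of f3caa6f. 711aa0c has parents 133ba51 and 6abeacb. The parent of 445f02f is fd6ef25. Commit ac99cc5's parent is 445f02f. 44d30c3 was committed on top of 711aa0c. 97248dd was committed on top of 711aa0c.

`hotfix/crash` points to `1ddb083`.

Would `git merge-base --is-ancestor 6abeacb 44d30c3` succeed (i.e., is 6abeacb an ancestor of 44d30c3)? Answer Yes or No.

Yes

Ancestors of 44d30c3 (commits reachable by following parents): {133ba51, 1ddb083, 39e00a6, 44d30c3, 6abeacb, 711aa0c, f3caa6f}.
6abeacb is in that set, so it is an ancestor of 44d30c3.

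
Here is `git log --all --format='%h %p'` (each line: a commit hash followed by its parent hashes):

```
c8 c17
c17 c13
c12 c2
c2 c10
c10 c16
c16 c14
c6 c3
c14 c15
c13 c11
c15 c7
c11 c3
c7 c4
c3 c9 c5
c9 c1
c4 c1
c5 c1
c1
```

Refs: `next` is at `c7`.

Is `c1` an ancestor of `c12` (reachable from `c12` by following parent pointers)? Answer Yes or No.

Ancestors of c12 (commits reachable by following parents): {c1, c10, c12, c14, c15, c16, c2, c4, c7}.
c1 is in that set, so it is an ancestor of c12.

Yes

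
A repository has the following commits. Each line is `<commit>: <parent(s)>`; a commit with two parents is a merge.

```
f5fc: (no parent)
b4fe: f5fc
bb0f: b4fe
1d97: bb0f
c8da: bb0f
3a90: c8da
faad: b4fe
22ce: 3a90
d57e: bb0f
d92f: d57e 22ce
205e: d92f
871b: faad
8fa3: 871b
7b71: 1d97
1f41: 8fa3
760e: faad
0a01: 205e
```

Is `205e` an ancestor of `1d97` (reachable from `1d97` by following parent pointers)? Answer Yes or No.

No

Ancestors of 1d97: {1d97, b4fe, bb0f, f5fc}.
205e is not in that set, so it is not an ancestor of 1d97.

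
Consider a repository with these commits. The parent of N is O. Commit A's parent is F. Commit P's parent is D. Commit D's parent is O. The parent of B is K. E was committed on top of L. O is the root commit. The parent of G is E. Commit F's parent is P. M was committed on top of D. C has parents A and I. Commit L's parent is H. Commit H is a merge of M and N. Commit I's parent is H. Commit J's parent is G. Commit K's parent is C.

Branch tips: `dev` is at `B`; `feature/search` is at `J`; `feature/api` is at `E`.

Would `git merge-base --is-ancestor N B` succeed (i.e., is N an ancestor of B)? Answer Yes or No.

Ancestors of B (commits reachable by following parents): {A, B, C, D, F, H, I, K, M, N, O, P}.
N is in that set, so it is an ancestor of B.

Yes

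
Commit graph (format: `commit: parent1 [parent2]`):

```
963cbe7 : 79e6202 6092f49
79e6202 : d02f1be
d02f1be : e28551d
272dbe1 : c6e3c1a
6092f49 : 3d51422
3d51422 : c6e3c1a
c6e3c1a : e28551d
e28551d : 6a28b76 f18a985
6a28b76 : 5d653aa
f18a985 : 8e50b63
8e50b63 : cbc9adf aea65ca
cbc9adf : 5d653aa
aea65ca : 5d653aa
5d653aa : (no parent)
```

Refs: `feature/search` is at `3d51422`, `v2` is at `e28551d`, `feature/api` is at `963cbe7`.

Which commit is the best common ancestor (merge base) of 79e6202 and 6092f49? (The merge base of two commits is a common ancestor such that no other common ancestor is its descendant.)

e28551d

Ancestors of 79e6202: {5d653aa, 6a28b76, 79e6202, 8e50b63, aea65ca, cbc9adf, d02f1be, e28551d, f18a985}.
Ancestors of 6092f49: {3d51422, 5d653aa, 6092f49, 6a28b76, 8e50b63, aea65ca, c6e3c1a, cbc9adf, e28551d, f18a985}.
Common ancestors: {5d653aa, 6a28b76, 8e50b63, aea65ca, cbc9adf, e28551d, f18a985}.
Among these, e28551d is not an ancestor of any other common ancestor — it is the merge base.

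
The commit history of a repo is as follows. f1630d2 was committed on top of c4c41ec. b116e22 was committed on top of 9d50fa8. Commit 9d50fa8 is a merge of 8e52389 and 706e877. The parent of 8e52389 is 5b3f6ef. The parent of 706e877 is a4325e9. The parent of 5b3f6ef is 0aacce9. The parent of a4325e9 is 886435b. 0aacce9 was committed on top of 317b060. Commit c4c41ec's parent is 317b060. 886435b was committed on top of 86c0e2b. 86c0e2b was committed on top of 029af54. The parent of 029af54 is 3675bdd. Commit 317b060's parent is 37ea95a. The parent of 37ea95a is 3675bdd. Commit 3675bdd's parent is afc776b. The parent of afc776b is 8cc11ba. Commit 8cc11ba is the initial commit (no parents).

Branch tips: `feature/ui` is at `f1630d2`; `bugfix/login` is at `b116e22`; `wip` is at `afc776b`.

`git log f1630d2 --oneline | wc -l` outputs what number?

Walking parent pointers from f1630d2: reachable set = {317b060, 3675bdd, 37ea95a, 8cc11ba, afc776b, c4c41ec, f1630d2}.
That is 7 commits.

7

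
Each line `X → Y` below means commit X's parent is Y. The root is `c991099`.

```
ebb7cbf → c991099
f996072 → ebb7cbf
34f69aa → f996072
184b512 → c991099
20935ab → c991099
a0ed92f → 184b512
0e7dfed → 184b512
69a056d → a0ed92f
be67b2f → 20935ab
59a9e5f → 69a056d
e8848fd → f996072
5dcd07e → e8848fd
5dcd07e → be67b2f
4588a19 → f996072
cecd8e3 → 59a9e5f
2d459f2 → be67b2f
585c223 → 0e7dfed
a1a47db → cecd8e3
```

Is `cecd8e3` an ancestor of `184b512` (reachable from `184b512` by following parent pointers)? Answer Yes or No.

Ancestors of 184b512: {184b512, c991099}.
cecd8e3 is not in that set, so it is not an ancestor of 184b512.

No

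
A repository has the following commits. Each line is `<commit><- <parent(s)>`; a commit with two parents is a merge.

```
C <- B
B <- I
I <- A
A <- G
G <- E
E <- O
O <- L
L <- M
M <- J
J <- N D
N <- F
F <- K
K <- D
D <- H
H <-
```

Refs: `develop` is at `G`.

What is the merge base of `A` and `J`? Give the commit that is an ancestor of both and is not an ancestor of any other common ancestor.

J

Ancestors of A: {A, D, E, F, G, H, J, K, L, M, N, O}.
Ancestors of J: {D, F, H, J, K, N}.
Common ancestors: {D, F, H, J, K, N}.
Among these, J is not an ancestor of any other common ancestor — it is the merge base.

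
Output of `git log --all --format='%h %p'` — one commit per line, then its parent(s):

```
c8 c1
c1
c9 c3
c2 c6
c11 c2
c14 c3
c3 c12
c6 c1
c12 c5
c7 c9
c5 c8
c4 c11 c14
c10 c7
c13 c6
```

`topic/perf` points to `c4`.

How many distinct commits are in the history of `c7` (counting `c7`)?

7

Walking parent pointers from c7: reachable set = {c1, c12, c3, c5, c7, c8, c9}.
That is 7 commits.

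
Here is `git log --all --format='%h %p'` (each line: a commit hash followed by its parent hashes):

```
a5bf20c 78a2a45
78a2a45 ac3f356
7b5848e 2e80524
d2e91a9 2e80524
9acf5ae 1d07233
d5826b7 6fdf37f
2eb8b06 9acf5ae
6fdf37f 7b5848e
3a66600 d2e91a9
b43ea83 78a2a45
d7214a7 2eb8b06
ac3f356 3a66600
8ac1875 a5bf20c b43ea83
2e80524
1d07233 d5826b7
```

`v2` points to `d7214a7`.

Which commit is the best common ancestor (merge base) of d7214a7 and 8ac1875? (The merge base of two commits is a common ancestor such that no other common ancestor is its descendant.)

Ancestors of d7214a7: {1d07233, 2e80524, 2eb8b06, 6fdf37f, 7b5848e, 9acf5ae, d5826b7, d7214a7}.
Ancestors of 8ac1875: {2e80524, 3a66600, 78a2a45, 8ac1875, a5bf20c, ac3f356, b43ea83, d2e91a9}.
Common ancestors: {2e80524}.
The only common ancestor is 2e80524, so it is the merge base.

2e80524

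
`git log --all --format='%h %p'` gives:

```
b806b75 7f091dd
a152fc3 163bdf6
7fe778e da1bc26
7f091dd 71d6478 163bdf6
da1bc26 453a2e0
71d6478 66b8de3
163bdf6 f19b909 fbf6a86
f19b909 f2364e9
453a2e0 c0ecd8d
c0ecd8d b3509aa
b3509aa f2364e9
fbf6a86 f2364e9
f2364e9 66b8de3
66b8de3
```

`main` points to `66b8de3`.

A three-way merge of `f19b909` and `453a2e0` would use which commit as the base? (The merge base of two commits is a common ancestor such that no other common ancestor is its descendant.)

f2364e9

Ancestors of f19b909: {66b8de3, f19b909, f2364e9}.
Ancestors of 453a2e0: {453a2e0, 66b8de3, b3509aa, c0ecd8d, f2364e9}.
Common ancestors: {66b8de3, f2364e9}.
Among these, f2364e9 is not an ancestor of any other common ancestor — it is the merge base.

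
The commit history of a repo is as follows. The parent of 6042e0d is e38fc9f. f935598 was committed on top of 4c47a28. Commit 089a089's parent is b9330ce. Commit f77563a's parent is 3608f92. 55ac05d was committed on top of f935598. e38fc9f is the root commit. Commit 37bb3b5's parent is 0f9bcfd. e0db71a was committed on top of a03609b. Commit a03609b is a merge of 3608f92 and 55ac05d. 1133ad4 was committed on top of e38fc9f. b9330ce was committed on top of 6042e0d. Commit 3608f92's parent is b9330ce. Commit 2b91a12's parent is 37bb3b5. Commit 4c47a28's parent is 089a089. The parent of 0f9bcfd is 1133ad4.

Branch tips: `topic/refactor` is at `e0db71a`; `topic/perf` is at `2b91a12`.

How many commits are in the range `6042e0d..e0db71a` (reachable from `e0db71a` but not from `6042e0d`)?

Reachable from e0db71a: {089a089, 3608f92, 4c47a28, 55ac05d, 6042e0d, a03609b, b9330ce, e0db71a, e38fc9f, f935598}.
Reachable from 6042e0d: {6042e0d, e38fc9f}.
In e0db71a's history but not 6042e0d's: {089a089, 3608f92, 4c47a28, 55ac05d, a03609b, b9330ce, e0db71a, f935598} — 8 commits.

8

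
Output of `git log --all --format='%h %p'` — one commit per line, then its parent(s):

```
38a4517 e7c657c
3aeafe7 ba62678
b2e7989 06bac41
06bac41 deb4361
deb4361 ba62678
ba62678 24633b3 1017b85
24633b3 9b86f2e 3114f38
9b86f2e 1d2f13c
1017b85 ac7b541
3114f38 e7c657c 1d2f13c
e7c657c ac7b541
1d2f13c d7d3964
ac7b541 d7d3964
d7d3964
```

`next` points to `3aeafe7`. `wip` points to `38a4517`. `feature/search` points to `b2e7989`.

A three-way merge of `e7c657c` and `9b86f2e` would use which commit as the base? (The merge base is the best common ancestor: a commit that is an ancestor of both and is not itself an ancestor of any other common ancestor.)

d7d3964

Ancestors of e7c657c: {ac7b541, d7d3964, e7c657c}.
Ancestors of 9b86f2e: {1d2f13c, 9b86f2e, d7d3964}.
Common ancestors: {d7d3964}.
The only common ancestor is d7d3964, so it is the merge base.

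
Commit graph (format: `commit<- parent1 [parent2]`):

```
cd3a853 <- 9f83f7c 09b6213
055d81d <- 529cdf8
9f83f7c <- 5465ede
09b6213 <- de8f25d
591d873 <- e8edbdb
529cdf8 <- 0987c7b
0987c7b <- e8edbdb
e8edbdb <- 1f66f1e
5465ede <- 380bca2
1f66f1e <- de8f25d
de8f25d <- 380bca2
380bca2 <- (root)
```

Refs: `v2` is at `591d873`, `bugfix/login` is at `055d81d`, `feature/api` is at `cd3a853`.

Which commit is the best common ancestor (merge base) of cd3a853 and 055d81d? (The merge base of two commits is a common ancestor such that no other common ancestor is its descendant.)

de8f25d

Ancestors of cd3a853: {09b6213, 380bca2, 5465ede, 9f83f7c, cd3a853, de8f25d}.
Ancestors of 055d81d: {055d81d, 0987c7b, 1f66f1e, 380bca2, 529cdf8, de8f25d, e8edbdb}.
Common ancestors: {380bca2, de8f25d}.
Among these, de8f25d is not an ancestor of any other common ancestor — it is the merge base.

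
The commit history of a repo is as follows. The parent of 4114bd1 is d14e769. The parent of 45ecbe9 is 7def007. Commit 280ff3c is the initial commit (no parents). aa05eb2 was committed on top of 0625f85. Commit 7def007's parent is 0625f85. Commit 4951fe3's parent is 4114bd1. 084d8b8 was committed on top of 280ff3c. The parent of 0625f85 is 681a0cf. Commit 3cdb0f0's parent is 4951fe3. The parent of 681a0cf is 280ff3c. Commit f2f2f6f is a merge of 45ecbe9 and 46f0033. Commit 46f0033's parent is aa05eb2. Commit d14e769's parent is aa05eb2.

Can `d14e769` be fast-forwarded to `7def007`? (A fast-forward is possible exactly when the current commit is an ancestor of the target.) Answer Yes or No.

A fast-forward from d14e769 to 7def007 is possible iff d14e769 is an ancestor of 7def007.
Ancestors of 7def007: {0625f85, 280ff3c, 681a0cf, 7def007}.
d14e769 is not among them, so fast-forward is not possible.

No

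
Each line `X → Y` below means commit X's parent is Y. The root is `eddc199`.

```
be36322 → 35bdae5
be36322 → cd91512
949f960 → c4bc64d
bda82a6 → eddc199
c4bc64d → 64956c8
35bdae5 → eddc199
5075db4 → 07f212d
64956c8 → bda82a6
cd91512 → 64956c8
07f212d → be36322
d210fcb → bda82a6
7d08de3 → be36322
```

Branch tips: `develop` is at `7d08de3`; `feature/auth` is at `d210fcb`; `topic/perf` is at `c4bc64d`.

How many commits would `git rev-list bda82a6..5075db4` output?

6

Reachable from 5075db4: {07f212d, 35bdae5, 5075db4, 64956c8, bda82a6, be36322, cd91512, eddc199}.
Reachable from bda82a6: {bda82a6, eddc199}.
In 5075db4's history but not bda82a6's: {07f212d, 35bdae5, 5075db4, 64956c8, be36322, cd91512} — 6 commits.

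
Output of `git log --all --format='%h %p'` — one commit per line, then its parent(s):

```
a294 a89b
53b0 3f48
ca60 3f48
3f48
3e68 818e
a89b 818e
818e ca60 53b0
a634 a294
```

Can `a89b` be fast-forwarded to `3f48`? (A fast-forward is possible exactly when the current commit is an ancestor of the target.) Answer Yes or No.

No

A fast-forward from a89b to 3f48 is possible iff a89b is an ancestor of 3f48.
Ancestors of 3f48: {3f48}.
a89b is not among them, so fast-forward is not possible.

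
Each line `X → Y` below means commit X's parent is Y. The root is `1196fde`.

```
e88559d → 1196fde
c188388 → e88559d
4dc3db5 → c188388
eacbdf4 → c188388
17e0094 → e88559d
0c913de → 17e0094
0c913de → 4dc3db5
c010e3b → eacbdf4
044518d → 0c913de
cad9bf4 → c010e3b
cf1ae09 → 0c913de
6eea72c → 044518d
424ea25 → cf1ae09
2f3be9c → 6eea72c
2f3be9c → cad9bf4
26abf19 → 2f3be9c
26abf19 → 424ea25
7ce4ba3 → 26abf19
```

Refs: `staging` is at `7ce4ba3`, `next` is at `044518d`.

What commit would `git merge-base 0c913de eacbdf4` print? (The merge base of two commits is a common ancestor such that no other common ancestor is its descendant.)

c188388

Ancestors of 0c913de: {0c913de, 1196fde, 17e0094, 4dc3db5, c188388, e88559d}.
Ancestors of eacbdf4: {1196fde, c188388, e88559d, eacbdf4}.
Common ancestors: {1196fde, c188388, e88559d}.
Among these, c188388 is not an ancestor of any other common ancestor — it is the merge base.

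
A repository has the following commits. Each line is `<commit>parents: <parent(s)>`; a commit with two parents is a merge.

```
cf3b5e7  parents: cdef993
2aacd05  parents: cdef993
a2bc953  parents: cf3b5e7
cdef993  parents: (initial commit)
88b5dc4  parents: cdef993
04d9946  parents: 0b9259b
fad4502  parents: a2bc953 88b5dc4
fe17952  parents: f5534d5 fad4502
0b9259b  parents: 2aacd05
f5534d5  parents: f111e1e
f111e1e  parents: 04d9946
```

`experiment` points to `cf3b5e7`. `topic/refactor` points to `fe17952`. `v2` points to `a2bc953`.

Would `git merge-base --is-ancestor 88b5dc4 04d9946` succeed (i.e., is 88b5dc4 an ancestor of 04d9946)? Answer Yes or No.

No

Ancestors of 04d9946: {04d9946, 0b9259b, 2aacd05, cdef993}.
88b5dc4 is not in that set, so it is not an ancestor of 04d9946.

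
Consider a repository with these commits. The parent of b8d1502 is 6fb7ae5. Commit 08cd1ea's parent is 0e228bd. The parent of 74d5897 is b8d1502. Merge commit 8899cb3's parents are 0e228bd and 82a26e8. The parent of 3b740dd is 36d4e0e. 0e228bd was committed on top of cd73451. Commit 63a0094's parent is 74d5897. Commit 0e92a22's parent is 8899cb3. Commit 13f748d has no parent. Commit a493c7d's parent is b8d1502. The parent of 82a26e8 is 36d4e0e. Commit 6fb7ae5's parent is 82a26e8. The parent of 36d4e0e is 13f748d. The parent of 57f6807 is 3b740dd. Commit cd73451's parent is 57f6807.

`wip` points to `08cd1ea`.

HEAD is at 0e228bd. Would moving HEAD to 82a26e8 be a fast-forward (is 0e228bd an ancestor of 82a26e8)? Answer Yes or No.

No

A fast-forward from 0e228bd to 82a26e8 is possible iff 0e228bd is an ancestor of 82a26e8.
Ancestors of 82a26e8: {13f748d, 36d4e0e, 82a26e8}.
0e228bd is not among them, so fast-forward is not possible.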